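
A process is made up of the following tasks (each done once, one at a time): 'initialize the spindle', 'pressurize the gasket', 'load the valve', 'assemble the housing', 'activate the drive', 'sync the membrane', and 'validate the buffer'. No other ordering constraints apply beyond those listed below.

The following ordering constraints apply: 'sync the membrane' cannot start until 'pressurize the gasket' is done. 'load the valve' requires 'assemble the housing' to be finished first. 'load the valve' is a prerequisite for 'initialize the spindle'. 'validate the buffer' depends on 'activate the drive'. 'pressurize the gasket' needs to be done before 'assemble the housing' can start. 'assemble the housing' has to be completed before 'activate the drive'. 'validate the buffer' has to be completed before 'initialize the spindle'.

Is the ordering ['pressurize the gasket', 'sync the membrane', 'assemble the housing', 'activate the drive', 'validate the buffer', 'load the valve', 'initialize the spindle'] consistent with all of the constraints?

Yes

Every stated constraint is respected: 'assemble the housing' sits at position 3, ahead of 'load the valve' at position 6, and each of the other listed pairs likewise has the predecessor earlier in the sequence.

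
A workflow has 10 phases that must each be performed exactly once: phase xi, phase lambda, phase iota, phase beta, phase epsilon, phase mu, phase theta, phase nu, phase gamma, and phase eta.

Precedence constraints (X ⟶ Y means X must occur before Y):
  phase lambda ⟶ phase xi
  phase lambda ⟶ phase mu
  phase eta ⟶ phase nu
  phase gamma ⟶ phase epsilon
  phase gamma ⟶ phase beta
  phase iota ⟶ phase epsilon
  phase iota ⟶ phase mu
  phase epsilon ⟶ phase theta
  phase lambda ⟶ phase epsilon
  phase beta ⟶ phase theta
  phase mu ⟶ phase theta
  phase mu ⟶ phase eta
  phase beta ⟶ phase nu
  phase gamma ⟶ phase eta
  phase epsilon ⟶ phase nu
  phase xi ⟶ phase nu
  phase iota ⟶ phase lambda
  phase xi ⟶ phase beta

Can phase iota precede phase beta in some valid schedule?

Yes

Every valid ordering already has phase iota before phase beta (the constraints require it), so in particular at least one does.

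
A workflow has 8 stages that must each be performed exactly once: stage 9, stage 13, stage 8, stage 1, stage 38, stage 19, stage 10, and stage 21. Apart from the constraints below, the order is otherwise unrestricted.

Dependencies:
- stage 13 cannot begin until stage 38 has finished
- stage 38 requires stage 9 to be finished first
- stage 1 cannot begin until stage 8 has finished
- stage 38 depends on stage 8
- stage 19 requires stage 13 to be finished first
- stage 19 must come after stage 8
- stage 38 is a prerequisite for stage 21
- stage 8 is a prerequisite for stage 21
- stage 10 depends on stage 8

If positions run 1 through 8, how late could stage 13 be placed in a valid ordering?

7

The only stage forced after stage 13 (directly or by a chain) is stage 19.
With 1 mandatory successor out of 8 stages total, the latest slot for stage 13 is 8−1 = 7, and it's reachable by doing all non-successors before stage 13.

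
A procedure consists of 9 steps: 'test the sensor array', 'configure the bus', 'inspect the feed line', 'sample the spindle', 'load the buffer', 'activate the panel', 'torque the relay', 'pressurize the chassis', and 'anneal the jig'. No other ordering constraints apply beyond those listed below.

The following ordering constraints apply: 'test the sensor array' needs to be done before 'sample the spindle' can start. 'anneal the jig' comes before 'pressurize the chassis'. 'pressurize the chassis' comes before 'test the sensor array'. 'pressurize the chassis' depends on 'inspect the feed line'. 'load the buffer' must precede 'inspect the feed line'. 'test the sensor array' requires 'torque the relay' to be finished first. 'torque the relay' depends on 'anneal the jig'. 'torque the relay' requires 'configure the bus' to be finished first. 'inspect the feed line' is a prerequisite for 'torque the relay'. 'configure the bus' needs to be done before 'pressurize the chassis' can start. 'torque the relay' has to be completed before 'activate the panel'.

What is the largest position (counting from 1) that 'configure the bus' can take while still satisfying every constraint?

Following every chain forward from 'configure the bus', the steps that must come later are 'test the sensor array', 'sample the spindle', 'activate the panel', 'torque the relay', 'pressurize the chassis' — 5 of them.
So at least 5 steps follow 'configure the bus', putting 'configure the bus' no later than position 4. That position is achievable by scheduling everything else first.

4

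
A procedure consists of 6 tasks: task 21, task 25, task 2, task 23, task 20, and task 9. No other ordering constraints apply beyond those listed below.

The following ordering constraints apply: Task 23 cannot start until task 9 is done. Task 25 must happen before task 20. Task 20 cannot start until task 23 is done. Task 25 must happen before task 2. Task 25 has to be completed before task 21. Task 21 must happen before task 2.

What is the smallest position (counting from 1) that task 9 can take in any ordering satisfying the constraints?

Task 9 has no prerequisites at all, so it can go in position 1.

1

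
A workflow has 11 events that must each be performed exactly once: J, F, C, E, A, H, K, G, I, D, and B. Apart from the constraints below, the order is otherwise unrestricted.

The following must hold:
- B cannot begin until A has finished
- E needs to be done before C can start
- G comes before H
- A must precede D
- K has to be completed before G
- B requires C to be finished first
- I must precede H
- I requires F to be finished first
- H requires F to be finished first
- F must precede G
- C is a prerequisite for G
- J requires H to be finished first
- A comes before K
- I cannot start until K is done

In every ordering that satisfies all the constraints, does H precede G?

In fact the dependencies run the other way: G → H.
So H never precedes G.

No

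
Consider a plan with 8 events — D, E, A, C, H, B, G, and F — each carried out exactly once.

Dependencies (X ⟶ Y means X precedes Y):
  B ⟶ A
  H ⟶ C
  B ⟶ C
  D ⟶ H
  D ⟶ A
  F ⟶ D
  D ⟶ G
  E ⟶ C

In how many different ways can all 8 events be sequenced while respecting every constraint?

The events with no prerequisites are E, B, F; any of them can be placed first.
Enumerating by repeatedly choosing an available event (one whose prerequisites are all placed) gives 310 distinct complete orderings.

310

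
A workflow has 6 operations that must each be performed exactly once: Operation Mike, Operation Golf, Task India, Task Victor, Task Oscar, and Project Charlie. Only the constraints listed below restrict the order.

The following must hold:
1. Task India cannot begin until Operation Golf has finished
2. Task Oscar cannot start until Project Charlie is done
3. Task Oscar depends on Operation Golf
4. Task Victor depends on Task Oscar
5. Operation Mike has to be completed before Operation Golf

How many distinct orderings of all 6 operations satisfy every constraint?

10

2 operations have no prerequisites (Operation Mike, Project Charlie), so any of them could come first.
Enumerating by repeatedly choosing an available operation (one whose prerequisites are all placed) gives 10 distinct complete orderings.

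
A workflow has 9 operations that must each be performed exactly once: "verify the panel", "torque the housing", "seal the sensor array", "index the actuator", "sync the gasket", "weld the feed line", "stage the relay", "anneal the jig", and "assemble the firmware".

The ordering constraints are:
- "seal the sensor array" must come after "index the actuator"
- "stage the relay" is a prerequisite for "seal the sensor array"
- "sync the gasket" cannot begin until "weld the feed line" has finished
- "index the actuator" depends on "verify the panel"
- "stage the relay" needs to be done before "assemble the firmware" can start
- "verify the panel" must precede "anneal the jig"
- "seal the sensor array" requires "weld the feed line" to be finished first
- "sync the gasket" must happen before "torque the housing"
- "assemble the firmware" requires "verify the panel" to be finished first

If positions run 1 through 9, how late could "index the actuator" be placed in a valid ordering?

The only operation forced after "index the actuator" (directly or by a chain) is "seal the sensor array".
With 1 mandatory successor out of 9 operations total, the latest slot for "index the actuator" is 9−1 = 8, and it's reachable by doing all non-successors before "index the actuator".

8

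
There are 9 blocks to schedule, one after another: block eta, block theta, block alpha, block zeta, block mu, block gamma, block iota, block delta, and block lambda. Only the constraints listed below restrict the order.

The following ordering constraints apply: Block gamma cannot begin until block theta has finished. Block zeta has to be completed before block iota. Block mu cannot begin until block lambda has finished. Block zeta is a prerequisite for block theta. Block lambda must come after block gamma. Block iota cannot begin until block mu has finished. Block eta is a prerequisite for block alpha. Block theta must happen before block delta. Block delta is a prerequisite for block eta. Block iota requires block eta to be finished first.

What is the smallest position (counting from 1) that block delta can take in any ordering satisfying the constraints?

Every block that must precede block delta has to come before it. Tracing all chains that end at block delta, those blocks are: block theta, block zeta — 2 in total.
With 2 mandatory predecessors, the earliest block delta can sit is position 2+1 = 3, and placing just those 2 first achieves it.

3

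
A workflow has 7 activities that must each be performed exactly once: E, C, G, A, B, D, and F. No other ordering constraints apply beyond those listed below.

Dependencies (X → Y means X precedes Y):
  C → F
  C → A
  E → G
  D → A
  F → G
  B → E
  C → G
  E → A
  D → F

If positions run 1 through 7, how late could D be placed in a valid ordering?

4

Following every chain forward from D, the activities that must come later are G, A, F — 3 of them.
With 3 mandatory successors out of 7 activities total, the latest slot for D is 7−3 = 4, and it's reachable by doing all non-successors before D.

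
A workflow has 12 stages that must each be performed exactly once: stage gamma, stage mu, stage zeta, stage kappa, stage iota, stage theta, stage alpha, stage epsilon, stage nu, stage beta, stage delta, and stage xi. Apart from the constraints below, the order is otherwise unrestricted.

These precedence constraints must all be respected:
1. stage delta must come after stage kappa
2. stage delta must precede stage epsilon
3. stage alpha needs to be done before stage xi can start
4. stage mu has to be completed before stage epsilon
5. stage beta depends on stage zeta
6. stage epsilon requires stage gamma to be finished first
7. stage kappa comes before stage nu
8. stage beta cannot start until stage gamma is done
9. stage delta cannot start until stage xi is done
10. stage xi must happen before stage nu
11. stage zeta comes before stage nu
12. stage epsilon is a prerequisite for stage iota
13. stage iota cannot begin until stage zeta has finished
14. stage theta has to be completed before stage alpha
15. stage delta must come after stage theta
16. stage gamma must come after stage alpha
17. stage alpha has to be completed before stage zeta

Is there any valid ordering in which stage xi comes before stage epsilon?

Every valid ordering already has stage xi before stage epsilon (the constraints require it), so in particular at least one does.

Yes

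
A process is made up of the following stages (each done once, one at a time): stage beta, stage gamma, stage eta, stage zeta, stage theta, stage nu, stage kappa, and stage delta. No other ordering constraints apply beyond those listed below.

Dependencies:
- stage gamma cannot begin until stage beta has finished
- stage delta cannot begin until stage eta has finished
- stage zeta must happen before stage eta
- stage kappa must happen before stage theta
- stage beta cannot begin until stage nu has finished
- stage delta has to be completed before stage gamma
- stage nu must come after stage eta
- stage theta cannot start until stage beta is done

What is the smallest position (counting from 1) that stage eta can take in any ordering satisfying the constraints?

Working backwards through the constraints from stage eta, its only required predecessor is stage zeta.
So at minimum 1 stage comes before stage eta, putting stage eta no earlier than position 2. That position is achievable by scheduling exactly that predecessor first.

2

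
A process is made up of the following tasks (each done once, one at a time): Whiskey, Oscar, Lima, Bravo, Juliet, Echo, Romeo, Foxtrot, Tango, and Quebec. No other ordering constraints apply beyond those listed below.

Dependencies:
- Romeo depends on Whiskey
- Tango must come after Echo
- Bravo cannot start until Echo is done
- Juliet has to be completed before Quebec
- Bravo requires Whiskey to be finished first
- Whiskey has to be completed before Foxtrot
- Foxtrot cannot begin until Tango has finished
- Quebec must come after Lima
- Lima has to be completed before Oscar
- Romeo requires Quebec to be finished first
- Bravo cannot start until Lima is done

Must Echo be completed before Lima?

No

Nothing in the constraints links Echo and Lima; they are unordered relative to each other.
So Echo can come before Lima or after — it is not forced.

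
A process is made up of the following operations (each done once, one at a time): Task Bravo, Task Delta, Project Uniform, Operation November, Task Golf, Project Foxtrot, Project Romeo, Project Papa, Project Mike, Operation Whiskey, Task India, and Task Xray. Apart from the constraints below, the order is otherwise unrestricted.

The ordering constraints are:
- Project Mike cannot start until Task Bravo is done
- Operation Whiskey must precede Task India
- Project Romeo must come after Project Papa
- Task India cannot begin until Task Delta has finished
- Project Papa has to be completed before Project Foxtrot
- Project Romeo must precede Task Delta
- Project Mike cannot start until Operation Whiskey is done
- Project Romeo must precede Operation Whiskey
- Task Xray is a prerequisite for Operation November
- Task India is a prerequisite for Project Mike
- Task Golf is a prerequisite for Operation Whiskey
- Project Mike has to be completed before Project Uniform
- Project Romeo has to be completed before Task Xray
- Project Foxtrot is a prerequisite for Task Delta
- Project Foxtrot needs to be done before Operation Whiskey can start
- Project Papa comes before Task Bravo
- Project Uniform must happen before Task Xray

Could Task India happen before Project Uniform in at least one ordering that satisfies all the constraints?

Yes

Task India is actually forced before Project Uniform by the constraints, so certainly some valid ordering has Task India first.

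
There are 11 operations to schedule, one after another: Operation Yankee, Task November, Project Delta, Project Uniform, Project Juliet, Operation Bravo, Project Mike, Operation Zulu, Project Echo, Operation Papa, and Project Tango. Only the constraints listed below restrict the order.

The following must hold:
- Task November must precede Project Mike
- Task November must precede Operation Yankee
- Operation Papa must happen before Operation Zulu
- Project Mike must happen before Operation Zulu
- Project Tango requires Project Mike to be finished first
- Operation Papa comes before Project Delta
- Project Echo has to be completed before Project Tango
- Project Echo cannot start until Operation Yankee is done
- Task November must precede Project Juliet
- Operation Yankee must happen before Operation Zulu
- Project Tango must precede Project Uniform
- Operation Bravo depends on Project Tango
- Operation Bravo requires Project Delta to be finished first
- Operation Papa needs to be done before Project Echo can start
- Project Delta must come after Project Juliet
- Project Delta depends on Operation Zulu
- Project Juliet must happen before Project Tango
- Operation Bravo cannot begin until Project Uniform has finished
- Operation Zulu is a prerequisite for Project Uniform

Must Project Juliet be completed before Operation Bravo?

Yes

Chaining the stated constraints: Project Juliet → Project Delta → Operation Bravo.
So Project Juliet must precede Operation Bravo in any valid ordering.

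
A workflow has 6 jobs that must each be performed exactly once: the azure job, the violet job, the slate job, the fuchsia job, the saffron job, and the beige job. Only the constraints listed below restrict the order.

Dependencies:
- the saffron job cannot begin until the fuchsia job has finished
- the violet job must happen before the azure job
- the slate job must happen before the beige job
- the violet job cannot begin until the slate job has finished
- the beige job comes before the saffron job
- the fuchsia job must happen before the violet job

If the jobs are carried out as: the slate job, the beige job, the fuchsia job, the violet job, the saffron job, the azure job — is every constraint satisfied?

Yes

Checking each listed constraint against this order: for instance, the beige job is in position 2 and the saffron job in position 5, so that constraint holds — and the remaining constraints check out the same way.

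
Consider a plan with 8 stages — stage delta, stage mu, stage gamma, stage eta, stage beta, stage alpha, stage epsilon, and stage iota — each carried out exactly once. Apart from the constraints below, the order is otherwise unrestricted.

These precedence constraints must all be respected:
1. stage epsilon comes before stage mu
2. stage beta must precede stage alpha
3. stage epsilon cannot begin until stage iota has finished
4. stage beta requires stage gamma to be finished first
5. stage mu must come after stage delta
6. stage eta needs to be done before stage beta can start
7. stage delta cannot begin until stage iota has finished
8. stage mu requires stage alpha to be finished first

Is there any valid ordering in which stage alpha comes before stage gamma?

Following stage gamma → stage beta → stage alpha, stage gamma must precede stage alpha in every valid ordering.
Hence stage alpha can never be scheduled before stage gamma.

No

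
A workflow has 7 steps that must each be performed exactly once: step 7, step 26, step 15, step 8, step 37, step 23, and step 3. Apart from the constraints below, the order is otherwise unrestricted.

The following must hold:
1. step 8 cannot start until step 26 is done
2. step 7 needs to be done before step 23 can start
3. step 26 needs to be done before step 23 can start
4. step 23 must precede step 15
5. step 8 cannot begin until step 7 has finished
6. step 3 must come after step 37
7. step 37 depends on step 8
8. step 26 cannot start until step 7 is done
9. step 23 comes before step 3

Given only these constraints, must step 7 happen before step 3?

Yes

Following the dependencies: step 7 → step 23 → step 3.
Hence step 7 necessarily comes before step 3.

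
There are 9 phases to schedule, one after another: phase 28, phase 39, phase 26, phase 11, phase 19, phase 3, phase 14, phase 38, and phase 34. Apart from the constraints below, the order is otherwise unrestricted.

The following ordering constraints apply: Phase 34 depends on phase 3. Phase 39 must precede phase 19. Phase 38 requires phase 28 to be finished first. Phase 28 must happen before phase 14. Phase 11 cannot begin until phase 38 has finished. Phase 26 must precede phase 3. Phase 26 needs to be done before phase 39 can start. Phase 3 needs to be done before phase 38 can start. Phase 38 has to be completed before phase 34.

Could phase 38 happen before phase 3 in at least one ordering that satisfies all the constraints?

The constraints give a chain phase 3 → phase 38, which forces phase 3 before phase 38.
Hence phase 38 can never be scheduled before phase 3.

No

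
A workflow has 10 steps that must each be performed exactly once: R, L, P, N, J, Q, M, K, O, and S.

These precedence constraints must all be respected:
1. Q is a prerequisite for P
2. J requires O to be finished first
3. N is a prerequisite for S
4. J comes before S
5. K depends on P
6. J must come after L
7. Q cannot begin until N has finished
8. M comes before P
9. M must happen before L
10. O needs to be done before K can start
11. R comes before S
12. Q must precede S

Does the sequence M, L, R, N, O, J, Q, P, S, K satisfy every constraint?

Checking each listed constraint against this order: for instance, M is in position 1 and P in position 8, so that constraint holds — and the remaining constraints check out the same way.

Yes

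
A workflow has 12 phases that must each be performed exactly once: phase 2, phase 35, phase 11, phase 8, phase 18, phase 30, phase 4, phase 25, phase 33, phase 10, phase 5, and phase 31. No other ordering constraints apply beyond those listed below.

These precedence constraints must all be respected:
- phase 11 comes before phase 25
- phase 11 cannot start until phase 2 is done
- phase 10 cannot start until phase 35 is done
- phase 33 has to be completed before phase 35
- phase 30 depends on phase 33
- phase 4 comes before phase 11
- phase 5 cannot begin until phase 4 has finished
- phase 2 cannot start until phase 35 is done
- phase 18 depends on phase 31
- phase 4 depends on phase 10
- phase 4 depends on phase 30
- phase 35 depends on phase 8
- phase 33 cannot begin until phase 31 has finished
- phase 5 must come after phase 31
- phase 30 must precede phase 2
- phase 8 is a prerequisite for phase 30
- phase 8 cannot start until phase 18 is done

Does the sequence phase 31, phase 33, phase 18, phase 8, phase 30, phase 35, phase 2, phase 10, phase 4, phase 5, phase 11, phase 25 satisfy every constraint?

Going through the constraints one by one, each required predecessor appears earlier in the sequence than its dependent — e.g. phase 31 (position 1) is before phase 5 (position 10), as required.

Yes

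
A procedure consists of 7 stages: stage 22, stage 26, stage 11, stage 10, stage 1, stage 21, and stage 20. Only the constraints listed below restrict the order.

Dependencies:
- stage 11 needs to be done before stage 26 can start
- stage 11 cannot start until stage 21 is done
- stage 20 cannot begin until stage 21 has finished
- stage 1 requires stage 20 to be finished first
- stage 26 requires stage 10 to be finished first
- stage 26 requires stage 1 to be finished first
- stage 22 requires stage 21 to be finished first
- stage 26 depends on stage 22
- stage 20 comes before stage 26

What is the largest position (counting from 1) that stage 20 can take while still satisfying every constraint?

5

Every stage that must follow stage 20 has to come after it. Tracing all chains starting from stage 20, those stages are: stage 26, stage 1 — 2 in total.
With 2 mandatory successors out of 7 stages total, the latest slot for stage 20 is 7−2 = 5, and it's reachable by doing all non-successors before stage 20.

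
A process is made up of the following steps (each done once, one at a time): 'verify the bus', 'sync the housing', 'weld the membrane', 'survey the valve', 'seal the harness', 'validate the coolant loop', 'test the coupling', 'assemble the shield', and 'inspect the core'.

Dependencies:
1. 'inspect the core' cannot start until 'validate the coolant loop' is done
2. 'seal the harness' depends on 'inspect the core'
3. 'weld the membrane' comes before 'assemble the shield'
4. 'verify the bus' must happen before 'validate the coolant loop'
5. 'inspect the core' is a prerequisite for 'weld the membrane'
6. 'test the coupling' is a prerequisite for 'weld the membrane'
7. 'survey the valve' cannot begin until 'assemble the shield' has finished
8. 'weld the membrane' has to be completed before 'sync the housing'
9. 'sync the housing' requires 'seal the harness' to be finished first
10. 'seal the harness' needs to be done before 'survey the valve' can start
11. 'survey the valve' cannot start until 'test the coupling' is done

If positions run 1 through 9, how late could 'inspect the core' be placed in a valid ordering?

The steps that are forced after 'inspect the core', directly or by a chain of constraints, are 'sync the housing', 'weld the membrane', 'survey the valve', 'seal the harness', 'assemble the shield'. That's 5 steps.
So at least 5 steps follow 'inspect the core', putting 'inspect the core' no later than position 4. That position is achievable by scheduling everything else first.

4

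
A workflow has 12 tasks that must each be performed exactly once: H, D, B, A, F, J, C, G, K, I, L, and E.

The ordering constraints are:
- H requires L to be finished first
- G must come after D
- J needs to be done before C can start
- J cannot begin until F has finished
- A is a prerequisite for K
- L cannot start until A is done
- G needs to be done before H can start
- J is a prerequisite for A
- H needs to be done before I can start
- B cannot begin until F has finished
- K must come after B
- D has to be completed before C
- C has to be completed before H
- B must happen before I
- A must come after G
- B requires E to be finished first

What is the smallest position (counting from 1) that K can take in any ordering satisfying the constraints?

Every task that must precede K has to come before it. Tracing all chains that end at K, those tasks are: D, B, A, F, J, G, E — 7 in total.
With 7 mandatory predecessors, the earliest K can sit is position 7+1 = 8, and placing just those 7 first achieves it.

8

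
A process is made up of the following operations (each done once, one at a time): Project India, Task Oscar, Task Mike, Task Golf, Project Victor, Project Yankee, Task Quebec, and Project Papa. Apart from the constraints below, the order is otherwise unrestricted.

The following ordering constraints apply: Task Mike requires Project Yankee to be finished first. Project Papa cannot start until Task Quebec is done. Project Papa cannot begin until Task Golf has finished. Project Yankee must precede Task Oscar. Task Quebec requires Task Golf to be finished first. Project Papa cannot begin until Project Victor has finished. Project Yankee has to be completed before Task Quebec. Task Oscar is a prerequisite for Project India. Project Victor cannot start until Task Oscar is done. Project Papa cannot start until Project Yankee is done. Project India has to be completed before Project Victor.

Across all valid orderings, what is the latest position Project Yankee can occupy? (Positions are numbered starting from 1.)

2

Every operation that must follow Project Yankee has to come after it. Tracing all chains starting from Project Yankee, those operations are: Project India, Task Oscar, Task Mike, Project Victor, Task Quebec, Project Papa — 6 in total.
With 6 mandatory successors out of 8 operations total, the latest slot for Project Yankee is 8−6 = 2, and it's reachable by doing all non-successors before Project Yankee.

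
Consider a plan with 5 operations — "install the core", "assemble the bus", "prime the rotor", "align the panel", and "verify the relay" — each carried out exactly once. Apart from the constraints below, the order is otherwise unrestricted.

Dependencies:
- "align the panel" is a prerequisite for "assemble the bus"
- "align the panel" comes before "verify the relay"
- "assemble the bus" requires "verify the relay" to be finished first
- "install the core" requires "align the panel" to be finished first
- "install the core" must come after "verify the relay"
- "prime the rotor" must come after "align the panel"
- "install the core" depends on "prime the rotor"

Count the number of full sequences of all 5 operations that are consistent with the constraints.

Only "align the panel" has no prerequisites, so it must go first.
Counting all ways to extend the partial order to a total order gives 5.

5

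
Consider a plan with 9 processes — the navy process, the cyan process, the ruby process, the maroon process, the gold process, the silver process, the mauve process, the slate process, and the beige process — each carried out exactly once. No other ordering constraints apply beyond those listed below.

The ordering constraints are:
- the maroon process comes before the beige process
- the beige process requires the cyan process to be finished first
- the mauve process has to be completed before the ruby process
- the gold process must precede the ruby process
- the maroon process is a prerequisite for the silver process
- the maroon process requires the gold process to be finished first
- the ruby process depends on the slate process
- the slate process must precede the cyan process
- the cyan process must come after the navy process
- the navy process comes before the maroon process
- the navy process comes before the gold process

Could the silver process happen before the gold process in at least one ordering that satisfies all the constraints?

The constraints give a chain the gold process → the maroon process → the silver process, which forces the gold process before the silver process.
So no valid ordering can have the silver process before the gold process.

No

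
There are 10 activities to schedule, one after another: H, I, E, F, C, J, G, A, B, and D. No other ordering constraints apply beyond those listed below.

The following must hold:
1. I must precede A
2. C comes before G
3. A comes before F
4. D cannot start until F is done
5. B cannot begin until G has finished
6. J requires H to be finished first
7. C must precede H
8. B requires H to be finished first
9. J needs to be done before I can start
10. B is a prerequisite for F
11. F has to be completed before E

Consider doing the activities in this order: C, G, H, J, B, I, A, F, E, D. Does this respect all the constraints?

Going through the constraints one by one, each required predecessor appears earlier in the sequence than its dependent — e.g. B (position 5) is before F (position 8), as required.

Yes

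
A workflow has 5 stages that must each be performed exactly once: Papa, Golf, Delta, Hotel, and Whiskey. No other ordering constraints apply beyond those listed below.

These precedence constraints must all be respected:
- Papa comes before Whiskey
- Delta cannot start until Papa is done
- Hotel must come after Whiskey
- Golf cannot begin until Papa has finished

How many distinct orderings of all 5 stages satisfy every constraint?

Only Papa has no prerequisites, so it must go first.
Systematically extending each partial ordering one stage at a time and counting, there are 12 complete orderings.

12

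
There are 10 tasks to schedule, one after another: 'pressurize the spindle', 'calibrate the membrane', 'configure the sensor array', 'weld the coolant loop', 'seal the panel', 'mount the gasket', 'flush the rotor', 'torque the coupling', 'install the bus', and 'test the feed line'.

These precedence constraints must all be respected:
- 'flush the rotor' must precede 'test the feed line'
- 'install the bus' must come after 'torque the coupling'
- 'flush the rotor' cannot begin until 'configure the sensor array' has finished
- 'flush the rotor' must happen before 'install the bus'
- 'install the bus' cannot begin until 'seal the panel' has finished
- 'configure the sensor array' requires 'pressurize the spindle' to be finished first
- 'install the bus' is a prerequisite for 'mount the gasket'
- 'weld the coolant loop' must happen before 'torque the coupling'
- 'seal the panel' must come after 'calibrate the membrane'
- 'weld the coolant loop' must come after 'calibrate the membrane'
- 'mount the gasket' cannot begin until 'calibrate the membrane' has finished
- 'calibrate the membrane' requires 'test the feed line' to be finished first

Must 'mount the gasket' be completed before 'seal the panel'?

No

There is a chain 'seal the panel' → 'install the bus' → 'mount the gasket', which puts 'seal the panel' before 'mount the gasket'.
So 'mount the gasket' does not have to come before 'seal the panel' — it cannot.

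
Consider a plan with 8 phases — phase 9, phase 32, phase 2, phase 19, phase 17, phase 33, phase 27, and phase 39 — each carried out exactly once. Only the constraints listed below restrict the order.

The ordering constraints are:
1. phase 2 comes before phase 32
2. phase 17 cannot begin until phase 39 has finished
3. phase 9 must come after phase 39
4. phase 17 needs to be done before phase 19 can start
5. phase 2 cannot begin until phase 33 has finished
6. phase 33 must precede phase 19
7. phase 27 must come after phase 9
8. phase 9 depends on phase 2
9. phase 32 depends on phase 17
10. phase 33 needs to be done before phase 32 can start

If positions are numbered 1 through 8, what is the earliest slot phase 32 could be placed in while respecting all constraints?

Working backwards through the constraints from phase 32, its full set of required predecessors is phase 2, phase 17, phase 33, phase 39 — 4 of them.
With 4 mandatory predecessors, the earliest phase 32 can sit is position 4+1 = 5, and placing just those 4 first achieves it.

5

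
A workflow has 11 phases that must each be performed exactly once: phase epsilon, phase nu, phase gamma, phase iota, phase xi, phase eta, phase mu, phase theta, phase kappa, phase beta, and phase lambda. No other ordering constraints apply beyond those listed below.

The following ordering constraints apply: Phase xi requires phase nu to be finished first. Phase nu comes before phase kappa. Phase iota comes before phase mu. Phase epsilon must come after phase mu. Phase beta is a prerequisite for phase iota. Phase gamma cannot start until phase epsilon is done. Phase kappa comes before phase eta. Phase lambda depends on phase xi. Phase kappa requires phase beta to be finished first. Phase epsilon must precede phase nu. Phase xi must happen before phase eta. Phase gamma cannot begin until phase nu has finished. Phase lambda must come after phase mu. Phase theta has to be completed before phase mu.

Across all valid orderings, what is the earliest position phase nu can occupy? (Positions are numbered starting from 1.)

6

Every phase that must precede phase nu has to come before it. Tracing all chains that end at phase nu, those phases are: phase epsilon, phase iota, phase mu, phase theta, phase beta — 5 in total.
So at minimum 5 phases come before phase nu, putting phase nu no earlier than position 6. That position is achievable by scheduling exactly those predecessors first.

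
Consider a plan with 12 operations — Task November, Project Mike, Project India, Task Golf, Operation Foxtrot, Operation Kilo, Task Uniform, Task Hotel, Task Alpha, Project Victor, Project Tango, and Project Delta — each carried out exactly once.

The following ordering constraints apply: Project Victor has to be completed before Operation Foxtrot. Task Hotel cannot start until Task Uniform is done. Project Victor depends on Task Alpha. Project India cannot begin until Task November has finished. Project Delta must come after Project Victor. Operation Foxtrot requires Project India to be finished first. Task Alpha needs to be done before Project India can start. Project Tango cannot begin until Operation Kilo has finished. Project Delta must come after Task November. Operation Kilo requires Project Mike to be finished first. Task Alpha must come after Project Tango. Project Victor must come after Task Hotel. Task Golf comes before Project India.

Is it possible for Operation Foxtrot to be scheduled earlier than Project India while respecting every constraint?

No

Following Project India → Operation Foxtrot, Project India must precede Operation Foxtrot in every valid ordering.
Hence Operation Foxtrot can never be scheduled before Project India.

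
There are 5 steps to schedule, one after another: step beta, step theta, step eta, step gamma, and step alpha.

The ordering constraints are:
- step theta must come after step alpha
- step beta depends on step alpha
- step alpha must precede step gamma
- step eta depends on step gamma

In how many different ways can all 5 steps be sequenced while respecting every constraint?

Only step alpha has no prerequisites, so it must go first.
Systematically extending each partial ordering one step at a time and counting, there are 12 complete orderings.

12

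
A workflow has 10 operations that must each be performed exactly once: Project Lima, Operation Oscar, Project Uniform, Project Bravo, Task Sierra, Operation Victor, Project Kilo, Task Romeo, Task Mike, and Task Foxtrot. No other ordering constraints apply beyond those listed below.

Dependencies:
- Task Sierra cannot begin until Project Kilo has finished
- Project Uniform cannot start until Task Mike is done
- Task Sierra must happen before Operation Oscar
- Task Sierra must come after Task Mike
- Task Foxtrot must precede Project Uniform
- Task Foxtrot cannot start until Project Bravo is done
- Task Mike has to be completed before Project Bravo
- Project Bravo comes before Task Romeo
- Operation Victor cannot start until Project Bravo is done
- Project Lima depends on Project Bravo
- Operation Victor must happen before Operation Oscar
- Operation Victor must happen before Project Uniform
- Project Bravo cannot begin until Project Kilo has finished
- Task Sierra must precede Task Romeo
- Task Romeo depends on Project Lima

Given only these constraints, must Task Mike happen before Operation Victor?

Yes

Tracing the constraints gives a chain: Task Mike → Project Bravo → Operation Victor.
Hence Task Mike necessarily comes before Operation Victor.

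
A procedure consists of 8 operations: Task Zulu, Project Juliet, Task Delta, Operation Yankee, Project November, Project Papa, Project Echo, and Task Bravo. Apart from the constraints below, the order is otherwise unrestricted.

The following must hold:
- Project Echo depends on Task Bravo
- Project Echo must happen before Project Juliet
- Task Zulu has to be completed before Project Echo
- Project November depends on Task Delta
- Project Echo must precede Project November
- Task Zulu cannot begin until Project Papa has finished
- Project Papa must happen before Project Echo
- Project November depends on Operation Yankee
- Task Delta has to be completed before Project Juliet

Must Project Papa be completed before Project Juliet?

Yes

Following the dependencies: Project Papa → Project Echo → Project Juliet.
Hence Project Papa necessarily comes before Project Juliet.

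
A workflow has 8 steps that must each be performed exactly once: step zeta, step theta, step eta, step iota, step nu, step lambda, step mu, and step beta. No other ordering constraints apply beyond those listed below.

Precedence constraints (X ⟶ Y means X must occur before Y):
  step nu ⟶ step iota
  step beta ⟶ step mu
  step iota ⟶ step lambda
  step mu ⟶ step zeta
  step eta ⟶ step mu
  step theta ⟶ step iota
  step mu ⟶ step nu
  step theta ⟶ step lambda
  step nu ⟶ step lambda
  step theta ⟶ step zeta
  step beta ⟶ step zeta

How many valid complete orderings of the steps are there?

38

The steps with no prerequisites are step theta, step eta, step beta; any of them can be placed first.
Counting all ways to extend the partial order to a total order gives 38.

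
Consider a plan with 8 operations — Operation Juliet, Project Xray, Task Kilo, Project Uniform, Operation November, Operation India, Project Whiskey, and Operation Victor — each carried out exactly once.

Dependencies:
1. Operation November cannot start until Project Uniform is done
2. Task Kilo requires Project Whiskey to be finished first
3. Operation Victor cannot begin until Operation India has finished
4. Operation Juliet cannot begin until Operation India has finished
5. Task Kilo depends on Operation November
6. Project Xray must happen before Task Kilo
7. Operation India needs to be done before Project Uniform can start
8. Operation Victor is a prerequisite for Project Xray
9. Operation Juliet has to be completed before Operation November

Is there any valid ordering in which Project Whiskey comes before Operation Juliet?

Yes

The constraints leave Project Whiskey and Operation Juliet unordered relative to each other; nothing requires Operation Juliet earlier.
So a valid ordering placing Project Whiskey earlier than Operation Juliet exists.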